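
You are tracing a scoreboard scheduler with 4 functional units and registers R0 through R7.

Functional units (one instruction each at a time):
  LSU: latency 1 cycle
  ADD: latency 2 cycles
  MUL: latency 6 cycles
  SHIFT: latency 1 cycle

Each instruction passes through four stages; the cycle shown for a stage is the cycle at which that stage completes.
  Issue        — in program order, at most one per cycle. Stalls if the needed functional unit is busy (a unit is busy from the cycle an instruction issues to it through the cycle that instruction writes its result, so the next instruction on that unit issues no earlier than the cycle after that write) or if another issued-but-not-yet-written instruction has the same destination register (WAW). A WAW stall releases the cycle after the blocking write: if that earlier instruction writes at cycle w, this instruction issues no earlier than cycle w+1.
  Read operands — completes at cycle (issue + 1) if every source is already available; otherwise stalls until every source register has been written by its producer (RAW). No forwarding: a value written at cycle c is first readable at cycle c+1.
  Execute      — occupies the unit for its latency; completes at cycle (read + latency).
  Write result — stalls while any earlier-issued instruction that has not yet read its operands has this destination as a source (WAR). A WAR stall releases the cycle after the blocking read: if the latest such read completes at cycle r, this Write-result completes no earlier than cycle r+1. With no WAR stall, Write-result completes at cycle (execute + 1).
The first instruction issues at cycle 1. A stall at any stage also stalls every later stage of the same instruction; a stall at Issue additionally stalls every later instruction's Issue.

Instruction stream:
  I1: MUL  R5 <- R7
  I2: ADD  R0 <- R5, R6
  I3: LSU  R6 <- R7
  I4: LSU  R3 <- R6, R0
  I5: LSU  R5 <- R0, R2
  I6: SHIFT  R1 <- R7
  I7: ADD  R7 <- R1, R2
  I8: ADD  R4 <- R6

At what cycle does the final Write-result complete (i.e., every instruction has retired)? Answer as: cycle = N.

[1] I1 dispatched to MUL
[2] I1 operands ready, I2 dispatched to ADD
[3] I3 dispatched to LSU
[4] I3 operands ready
[5] I3 complete
[8] I1 complete
[9] R5←I1
[10] I2 operands ready
[11] R6←I3
[12] I2 complete, I4 dispatched to LSU
[13] R0←I2
[14] I4 operands ready
[15] I4 complete
[16] R3←I4
[17] I5 dispatched to LSU
[18] I5 operands ready, I6 dispatched to SHIFT
[19] I5 complete, I6 operands ready, I7 dispatched to ADD
[20] R5←I5, I6 complete
[21] R1←I6
[22] I7 operands ready
[24] I7 complete
[25] R7←I7
[26] I8 dispatched to ADD
[27] I8 operands ready
[29] I8 complete
[30] R4←I8

cycle = 30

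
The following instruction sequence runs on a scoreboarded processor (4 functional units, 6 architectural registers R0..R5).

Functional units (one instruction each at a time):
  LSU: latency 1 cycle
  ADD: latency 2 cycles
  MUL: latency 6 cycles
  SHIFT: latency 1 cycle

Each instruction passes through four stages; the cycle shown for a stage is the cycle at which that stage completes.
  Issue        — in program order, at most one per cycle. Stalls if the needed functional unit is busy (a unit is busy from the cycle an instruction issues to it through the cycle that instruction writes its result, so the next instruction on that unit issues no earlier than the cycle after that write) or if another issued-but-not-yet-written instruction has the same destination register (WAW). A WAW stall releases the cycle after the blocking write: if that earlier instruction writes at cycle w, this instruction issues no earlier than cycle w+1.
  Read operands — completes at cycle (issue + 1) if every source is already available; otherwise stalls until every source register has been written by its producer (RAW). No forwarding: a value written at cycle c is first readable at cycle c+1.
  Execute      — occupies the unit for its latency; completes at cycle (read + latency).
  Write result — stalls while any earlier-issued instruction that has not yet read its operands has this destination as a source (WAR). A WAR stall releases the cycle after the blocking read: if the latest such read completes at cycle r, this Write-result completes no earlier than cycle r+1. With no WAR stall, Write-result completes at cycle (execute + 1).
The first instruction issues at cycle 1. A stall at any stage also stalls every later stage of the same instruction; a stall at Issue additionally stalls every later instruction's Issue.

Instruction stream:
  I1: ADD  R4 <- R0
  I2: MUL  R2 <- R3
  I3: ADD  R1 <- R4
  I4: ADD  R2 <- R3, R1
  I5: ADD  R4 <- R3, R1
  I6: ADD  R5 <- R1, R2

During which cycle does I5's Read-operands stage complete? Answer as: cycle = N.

cycle = 17

[I1] 1/2/4/5
[I2] 2/3/9/10
[I3] 6/7/9/10  (struct: ADD busy until I1 writes@5)
[I4] 11/12/14/15  (struct: ADD busy until I3 writes@10)
[I5] 16/17/19/20  (struct: ADD busy until I4 writes@15)
[I6] 21/22/24/25  (struct: ADD busy until I5 writes@20)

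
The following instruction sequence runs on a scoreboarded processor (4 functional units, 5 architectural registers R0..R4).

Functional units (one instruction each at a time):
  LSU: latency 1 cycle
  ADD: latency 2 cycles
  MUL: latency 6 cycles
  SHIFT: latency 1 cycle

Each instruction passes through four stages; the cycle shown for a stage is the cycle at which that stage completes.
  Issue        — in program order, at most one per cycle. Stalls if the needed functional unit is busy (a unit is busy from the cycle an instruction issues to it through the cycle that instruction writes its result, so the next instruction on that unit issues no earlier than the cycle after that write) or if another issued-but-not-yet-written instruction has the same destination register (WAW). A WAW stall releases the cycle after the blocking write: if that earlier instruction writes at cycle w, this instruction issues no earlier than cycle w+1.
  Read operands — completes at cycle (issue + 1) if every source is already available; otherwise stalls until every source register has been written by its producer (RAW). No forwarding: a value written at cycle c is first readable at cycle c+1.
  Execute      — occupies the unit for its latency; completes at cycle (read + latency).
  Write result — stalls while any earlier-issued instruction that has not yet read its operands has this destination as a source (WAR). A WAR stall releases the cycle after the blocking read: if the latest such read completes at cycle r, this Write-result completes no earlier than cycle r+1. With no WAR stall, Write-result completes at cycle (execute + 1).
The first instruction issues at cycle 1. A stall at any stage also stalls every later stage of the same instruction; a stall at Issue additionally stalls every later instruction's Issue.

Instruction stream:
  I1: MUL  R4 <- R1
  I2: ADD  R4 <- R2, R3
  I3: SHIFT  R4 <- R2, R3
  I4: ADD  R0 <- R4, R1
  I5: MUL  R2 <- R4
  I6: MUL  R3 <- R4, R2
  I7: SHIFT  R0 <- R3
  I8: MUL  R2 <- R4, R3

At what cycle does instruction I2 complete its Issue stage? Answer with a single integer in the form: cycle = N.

cycle 1: I1 issues→MUL
cycle 2: I1 reads
cycle 8: I1 exec-done
cycle 9: I1 writes R4
cycle 10: I2 issues→ADD
cycle 11: I2 reads
cycle 13: I2 exec-done
cycle 14: I2 writes R4
cycle 15: I3 issues→SHIFT
cycle 16: I3 reads | I4 issues→ADD
cycle 17: I3 exec-done | I5 issues→MUL
cycle 18: I3 writes R4
cycle 19: I4 reads | I5 reads
cycle 21: I4 exec-done
cycle 22: I4 writes R0
cycle 25: I5 exec-done
cycle 26: I5 writes R2
cycle 27: I6 issues→MUL
cycle 28: I6 reads | I7 issues→SHIFT
cycle 34: I6 exec-done
cycle 35: I6 writes R3
cycle 36: I7 reads | I8 issues→MUL
cycle 37: I7 exec-done | I8 reads
cycle 38: I7 writes R0
cycle 43: I8 exec-done
cycle 44: I8 writes R2

cycle = 10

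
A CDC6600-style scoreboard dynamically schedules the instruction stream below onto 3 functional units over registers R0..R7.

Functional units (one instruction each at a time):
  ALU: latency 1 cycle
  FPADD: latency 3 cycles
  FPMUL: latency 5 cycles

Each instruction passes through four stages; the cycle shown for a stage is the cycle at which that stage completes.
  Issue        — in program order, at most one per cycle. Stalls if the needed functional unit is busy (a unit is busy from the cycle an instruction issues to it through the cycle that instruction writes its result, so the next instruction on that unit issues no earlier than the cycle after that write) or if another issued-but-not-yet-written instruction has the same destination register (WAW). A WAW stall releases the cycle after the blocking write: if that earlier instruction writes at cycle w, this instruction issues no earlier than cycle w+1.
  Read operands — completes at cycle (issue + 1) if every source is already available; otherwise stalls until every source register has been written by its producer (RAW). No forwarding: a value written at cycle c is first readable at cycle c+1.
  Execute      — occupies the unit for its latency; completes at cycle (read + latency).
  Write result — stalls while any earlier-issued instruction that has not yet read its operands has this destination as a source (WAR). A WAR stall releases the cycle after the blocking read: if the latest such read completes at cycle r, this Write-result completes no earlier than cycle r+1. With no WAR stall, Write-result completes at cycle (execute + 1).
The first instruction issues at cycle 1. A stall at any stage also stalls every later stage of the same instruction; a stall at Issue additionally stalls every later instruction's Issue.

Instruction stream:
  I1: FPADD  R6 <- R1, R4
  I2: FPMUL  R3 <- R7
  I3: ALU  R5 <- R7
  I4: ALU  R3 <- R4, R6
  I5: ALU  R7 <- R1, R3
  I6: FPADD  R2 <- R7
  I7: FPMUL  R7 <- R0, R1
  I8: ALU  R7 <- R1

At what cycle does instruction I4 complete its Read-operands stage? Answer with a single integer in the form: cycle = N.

cycle = 11

c1: I1 dispatched to FPADD
c2: I1 operands ready; I2 dispatched to FPMUL
c3: I2 operands ready; I3 dispatched to ALU
c4: I3 operands ready
c5: I1 complete; I3 complete
c6: R6←I1; R5←I3
c8: I2 complete
c9: R3←I2
c10: I4 dispatched to ALU
c11: I4 operands ready
c12: I4 complete
c13: R3←I4
c14: I5 dispatched to ALU
c15: I5 operands ready; I6 dispatched to FPADD
c16: I5 complete
c17: R7←I5
c18: I6 operands ready; I7 dispatched to FPMUL
c19: I7 operands ready
c21: I6 complete
c22: R2←I6
c24: I7 complete
c25: R7←I7
c26: I8 dispatched to ALU
c27: I8 operands ready
c28: I8 complete
c29: R7←I8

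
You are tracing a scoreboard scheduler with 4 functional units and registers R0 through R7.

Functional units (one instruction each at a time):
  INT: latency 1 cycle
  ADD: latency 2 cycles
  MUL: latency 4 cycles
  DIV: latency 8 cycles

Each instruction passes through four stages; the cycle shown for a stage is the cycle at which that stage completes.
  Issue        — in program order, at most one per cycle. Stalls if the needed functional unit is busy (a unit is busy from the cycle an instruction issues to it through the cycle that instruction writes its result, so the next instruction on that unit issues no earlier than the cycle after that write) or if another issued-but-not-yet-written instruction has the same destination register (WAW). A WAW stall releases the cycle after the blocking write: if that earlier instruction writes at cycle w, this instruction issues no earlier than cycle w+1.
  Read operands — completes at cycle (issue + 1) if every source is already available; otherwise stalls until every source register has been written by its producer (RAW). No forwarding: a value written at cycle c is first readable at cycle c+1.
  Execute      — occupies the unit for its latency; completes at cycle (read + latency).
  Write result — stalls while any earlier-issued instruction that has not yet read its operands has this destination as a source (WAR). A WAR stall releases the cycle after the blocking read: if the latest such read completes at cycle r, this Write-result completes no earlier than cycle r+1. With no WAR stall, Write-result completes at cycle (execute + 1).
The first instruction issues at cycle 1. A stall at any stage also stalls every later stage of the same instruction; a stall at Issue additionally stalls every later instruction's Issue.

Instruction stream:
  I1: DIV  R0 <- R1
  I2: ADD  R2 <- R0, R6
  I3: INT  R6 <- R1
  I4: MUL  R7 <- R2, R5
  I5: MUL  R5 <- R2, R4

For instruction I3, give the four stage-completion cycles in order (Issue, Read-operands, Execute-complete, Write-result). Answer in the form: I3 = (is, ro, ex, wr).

I3 = (3, 4, 5, 13)

  I1 | 1 | 2 | 10 | 11
  I2 | 2 | 12 | 14 | 15   RAW R0: wait I1 write@11
  I3 | 3 | 4 | 5 | 13   WAR R6: wait I2 read@12
  I4 | 4 | 16 | 20 | 21   RAW R2: wait I2 write@15
  I5 | 22 | 23 | 27 | 28   struct: MUL busy until I4 writes@21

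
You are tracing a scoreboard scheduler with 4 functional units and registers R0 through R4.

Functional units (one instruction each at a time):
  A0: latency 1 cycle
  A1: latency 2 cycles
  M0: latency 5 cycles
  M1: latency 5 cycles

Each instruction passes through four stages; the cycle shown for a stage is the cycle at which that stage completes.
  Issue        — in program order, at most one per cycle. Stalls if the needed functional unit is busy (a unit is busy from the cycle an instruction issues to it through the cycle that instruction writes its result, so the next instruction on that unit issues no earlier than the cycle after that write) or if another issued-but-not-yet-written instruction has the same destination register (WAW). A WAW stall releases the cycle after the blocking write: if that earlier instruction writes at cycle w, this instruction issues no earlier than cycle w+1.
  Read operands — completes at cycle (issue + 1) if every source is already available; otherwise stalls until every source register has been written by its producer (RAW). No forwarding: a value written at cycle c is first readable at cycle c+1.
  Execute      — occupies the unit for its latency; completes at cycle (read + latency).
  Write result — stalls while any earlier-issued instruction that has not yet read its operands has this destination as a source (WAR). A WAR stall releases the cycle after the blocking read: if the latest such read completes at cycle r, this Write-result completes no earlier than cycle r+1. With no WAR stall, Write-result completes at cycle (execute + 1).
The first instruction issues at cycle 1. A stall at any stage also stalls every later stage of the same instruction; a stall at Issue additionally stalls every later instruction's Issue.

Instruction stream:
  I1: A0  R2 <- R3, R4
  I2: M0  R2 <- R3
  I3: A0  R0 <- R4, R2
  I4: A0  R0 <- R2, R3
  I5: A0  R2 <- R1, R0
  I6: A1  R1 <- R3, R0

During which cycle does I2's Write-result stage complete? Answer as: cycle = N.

[I1] 1/2/3/4
[I2] 5/6/11/12  (WAW R2: wait I1 write@4)
[I3] 6/13/14/15  (RAW R2: wait I2 write@12)
[I4] 16/17/18/19  (struct: A0 busy until I3 writes@15)
[I5] 20/21/22/23  (struct: A0 busy until I4 writes@19)
[I6] 21/22/24/25

cycle = 12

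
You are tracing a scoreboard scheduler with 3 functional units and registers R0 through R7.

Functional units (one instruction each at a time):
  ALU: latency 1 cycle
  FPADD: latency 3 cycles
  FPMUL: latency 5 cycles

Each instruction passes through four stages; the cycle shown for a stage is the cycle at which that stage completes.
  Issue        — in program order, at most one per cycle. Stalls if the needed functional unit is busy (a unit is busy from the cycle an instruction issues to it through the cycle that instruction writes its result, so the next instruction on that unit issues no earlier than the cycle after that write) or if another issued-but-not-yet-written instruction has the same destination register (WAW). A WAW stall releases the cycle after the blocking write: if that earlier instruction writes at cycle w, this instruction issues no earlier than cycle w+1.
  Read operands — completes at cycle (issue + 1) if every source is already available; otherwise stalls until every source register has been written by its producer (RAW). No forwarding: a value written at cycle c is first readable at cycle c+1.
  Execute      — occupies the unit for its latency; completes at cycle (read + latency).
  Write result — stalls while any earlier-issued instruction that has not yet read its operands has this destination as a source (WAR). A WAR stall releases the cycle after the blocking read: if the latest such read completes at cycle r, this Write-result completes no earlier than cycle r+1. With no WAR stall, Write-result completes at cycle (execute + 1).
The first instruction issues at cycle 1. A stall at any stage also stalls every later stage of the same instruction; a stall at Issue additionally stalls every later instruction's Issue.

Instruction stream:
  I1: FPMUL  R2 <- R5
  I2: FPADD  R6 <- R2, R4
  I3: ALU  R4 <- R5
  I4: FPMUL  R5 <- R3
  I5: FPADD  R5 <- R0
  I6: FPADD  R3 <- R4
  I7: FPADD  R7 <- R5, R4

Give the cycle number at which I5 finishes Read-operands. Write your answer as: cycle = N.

cycle = 18

I1: IS=1 RO=2 EX=7 WR=8
I2: IS=2 RO=9 EX=12 WR=13  [RAW R2: wait I1 write@8]
I3: IS=3 RO=4 EX=5 WR=10  [WAR R4: wait I2 read@9]
I4: IS=9 RO=10 EX=15 WR=16  [struct: FPMUL busy until I1 writes@8]
I5: IS=17 RO=18 EX=21 WR=22  [WAW R5: wait I4 write@16]
I6: IS=23 RO=24 EX=27 WR=28  [struct: FPADD busy until I5 writes@22]
I7: IS=29 RO=30 EX=33 WR=34  [struct: FPADD busy until I6 writes@28]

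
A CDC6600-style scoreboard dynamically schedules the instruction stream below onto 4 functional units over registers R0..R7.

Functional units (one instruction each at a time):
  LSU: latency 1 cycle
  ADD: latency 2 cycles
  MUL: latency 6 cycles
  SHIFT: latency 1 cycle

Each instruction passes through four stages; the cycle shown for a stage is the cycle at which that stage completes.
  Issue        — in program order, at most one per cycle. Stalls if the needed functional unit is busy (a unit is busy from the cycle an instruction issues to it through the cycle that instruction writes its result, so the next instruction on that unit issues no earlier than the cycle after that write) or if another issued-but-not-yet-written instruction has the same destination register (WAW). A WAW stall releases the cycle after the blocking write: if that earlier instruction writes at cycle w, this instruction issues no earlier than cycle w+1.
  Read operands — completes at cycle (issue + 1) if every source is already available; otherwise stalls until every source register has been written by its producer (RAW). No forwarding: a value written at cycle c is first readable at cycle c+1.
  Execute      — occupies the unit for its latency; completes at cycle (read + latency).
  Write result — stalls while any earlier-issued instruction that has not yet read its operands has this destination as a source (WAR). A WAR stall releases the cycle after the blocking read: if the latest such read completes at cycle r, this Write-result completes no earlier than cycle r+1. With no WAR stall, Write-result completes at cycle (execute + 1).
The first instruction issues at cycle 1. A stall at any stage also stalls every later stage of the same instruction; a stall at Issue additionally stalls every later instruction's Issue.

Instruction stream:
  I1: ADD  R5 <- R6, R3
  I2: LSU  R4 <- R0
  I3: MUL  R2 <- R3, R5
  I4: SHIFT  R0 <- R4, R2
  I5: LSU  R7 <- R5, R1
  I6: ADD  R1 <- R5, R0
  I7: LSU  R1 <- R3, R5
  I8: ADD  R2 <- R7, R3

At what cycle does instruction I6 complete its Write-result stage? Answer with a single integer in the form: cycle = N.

cycle = 20

cycle 1: issue I1 (ADD)
cycle 2: I1 read-ops, issue I2 (LSU)
cycle 3: I2 read-ops, issue I3 (MUL)
cycle 4: I1 finished on ADD, I2 finished on LSU, issue I4 (SHIFT)
cycle 5: I1→R5, I2→R4
cycle 6: I3 read-ops, issue I5 (LSU)
cycle 7: I5 read-ops, issue I6 (ADD)
cycle 8: I5 finished on LSU
cycle 9: I5→R7
cycle 12: I3 finished on MUL
cycle 13: I3→R2
cycle 14: I4 read-ops
cycle 15: I4 finished on SHIFT
cycle 16: I4→R0
cycle 17: I6 read-ops
cycle 19: I6 finished on ADD
cycle 20: I6→R1
cycle 21: issue I7 (LSU)
cycle 22: I7 read-ops, issue I8 (ADD)
cycle 23: I7 finished on LSU, I8 read-ops
cycle 24: I7→R1
cycle 25: I8 finished on ADD
cycle 26: I8→R2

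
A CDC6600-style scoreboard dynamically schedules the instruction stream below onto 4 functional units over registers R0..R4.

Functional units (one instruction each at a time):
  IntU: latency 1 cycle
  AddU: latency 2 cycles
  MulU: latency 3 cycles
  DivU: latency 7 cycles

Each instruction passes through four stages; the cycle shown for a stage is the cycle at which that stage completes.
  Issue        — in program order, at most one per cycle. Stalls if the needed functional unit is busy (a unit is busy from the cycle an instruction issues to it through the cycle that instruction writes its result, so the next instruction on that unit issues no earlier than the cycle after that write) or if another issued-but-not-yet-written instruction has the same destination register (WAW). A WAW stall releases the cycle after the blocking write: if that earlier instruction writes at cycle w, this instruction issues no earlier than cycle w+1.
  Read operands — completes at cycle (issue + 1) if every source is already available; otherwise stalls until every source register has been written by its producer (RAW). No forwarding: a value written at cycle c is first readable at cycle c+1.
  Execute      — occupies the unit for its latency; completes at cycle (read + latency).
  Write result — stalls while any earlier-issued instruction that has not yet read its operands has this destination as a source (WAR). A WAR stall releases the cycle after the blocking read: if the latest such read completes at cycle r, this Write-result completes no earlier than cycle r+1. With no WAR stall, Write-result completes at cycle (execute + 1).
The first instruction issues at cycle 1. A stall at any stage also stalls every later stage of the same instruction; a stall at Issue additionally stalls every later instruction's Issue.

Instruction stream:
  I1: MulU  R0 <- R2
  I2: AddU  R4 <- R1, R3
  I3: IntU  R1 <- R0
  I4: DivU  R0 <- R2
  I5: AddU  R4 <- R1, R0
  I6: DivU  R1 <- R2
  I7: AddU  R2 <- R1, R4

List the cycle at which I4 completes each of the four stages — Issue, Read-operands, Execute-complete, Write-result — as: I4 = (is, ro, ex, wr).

I4 = (7, 8, 15, 16)

cycle 1: I1 dispatched to MulU
cycle 2: I1 operands ready | I2 dispatched to AddU
cycle 3: I2 operands ready | I3 dispatched to IntU
cycle 5: I1 complete | I2 complete
cycle 6: R0←I1 | R4←I2
cycle 7: I3 operands ready | I4 dispatched to DivU
cycle 8: I3 complete | I4 operands ready | I5 dispatched to AddU
cycle 9: R1←I3
cycle 15: I4 complete
cycle 16: R0←I4
cycle 17: I5 operands ready | I6 dispatched to DivU
cycle 18: I6 operands ready
cycle 19: I5 complete
cycle 20: R4←I5
cycle 21: I7 dispatched to AddU
cycle 25: I6 complete
cycle 26: R1←I6
cycle 27: I7 operands ready
cycle 29: I7 complete
cycle 30: R2←I7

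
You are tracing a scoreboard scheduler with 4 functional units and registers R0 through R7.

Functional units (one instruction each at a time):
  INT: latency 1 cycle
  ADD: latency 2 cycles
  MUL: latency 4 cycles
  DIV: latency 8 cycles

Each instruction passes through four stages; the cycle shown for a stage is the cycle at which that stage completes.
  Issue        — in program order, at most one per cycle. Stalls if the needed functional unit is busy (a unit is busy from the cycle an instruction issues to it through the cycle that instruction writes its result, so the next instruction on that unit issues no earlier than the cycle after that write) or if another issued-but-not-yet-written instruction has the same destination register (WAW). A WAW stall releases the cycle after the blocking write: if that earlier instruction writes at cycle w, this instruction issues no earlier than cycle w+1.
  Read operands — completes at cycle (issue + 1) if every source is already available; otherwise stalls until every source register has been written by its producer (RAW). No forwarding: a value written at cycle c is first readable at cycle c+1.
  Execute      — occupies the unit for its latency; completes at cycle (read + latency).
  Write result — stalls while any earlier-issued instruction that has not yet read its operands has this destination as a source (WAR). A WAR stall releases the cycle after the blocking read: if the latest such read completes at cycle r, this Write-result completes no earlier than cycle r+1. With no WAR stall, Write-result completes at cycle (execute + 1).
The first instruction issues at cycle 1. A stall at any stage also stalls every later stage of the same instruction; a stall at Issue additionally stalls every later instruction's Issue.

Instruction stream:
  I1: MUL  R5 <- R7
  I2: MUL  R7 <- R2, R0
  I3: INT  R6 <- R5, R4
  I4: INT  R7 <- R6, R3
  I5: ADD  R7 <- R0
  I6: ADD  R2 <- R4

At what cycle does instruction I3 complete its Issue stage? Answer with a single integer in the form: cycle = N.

cycle = 9

cycle 1: I1 issues→MUL
cycle 2: I1 reads
cycle 6: I1 exec-done
cycle 7: I1 writes R5
cycle 8: I2 issues→MUL
cycle 9: I2 reads · I3 issues→INT
cycle 10: I3 reads
cycle 11: I3 exec-done
cycle 12: I3 writes R6
cycle 13: I2 exec-done
cycle 14: I2 writes R7
cycle 15: I4 issues→INT
cycle 16: I4 reads
cycle 17: I4 exec-done
cycle 18: I4 writes R7
cycle 19: I5 issues→ADD
cycle 20: I5 reads
cycle 22: I5 exec-done
cycle 23: I5 writes R7
cycle 24: I6 issues→ADD
cycle 25: I6 reads
cycle 27: I6 exec-done
cycle 28: I6 writes R2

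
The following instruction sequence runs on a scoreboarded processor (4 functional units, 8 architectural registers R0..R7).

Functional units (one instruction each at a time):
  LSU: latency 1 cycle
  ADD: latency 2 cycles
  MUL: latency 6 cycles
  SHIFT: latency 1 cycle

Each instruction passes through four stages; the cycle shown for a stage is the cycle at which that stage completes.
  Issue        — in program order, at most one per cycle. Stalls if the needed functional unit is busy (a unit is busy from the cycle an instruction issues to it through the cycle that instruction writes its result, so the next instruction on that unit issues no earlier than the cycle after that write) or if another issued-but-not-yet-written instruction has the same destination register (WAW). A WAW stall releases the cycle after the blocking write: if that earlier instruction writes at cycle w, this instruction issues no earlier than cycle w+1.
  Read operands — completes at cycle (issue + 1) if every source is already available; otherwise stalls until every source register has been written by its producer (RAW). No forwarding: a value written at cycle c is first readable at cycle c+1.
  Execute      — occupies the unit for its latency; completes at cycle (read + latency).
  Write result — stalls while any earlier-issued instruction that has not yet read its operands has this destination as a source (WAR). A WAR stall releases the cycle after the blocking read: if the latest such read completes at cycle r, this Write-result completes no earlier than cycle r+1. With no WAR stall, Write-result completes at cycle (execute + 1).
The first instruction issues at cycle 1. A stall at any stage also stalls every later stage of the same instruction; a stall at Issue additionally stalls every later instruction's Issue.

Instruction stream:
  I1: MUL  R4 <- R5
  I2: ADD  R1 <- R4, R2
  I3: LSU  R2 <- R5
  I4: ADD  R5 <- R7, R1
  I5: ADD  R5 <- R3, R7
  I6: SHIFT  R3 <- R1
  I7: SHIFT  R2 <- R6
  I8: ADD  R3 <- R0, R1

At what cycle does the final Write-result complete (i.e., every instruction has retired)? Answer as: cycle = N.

cycle = 29

I1  is:1  ro:2  ex:8  wr:9
I2  is:2  ro:10  ex:12  wr:13  — RAW R4: wait I1 write@9
I3  is:3  ro:4  ex:5  wr:11  — WAR R2: wait I2 read@10
I4  is:14  ro:15  ex:17  wr:18  — struct: ADD busy until I2 writes@13
I5  is:19  ro:20  ex:22  wr:23  — struct: ADD busy until I4 writes@18
I6  is:20  ro:21  ex:22  wr:23
I7  is:24  ro:25  ex:26  wr:27  — struct: SHIFT busy until I6 writes@23
I8  is:25  ro:26  ex:28  wr:29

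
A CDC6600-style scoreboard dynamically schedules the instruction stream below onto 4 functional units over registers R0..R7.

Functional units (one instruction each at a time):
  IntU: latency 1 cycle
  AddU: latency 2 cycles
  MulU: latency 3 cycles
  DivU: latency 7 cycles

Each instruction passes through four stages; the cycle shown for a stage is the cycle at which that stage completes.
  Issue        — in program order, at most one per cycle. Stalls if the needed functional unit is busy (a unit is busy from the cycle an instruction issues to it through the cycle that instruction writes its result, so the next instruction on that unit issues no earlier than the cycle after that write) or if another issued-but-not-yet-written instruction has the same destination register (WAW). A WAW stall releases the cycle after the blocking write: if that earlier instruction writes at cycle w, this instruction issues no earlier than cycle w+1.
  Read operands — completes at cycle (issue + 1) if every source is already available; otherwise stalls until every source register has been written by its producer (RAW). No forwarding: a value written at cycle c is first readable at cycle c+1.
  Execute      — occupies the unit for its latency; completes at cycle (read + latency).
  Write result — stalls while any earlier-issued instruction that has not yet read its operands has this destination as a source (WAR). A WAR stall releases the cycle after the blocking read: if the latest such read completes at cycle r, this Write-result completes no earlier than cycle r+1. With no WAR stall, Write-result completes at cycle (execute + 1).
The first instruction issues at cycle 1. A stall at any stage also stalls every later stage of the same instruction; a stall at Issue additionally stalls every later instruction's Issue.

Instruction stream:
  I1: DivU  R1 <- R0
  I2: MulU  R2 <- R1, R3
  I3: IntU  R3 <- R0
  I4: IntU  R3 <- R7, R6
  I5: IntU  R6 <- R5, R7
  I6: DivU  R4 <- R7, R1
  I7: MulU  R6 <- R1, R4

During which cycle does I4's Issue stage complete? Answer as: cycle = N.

I1  is:1  ro:2  ex:9  wr:10
I2  is:2  ro:11  ex:14  wr:15  — RAW R1: wait I1 write@10
I3  is:3  ro:4  ex:5  wr:12  — WAR R3: wait I2 read@11
I4  is:13  ro:14  ex:15  wr:16  — struct: IntU busy until I3 writes@12
I5  is:17  ro:18  ex:19  wr:20  — struct: IntU busy until I4 writes@16
I6  is:18  ro:19  ex:26  wr:27
I7  is:21  ro:28  ex:31  wr:32  — WAW R6: wait I5 write@20, RAW R4: wait I6 write@27

cycle = 13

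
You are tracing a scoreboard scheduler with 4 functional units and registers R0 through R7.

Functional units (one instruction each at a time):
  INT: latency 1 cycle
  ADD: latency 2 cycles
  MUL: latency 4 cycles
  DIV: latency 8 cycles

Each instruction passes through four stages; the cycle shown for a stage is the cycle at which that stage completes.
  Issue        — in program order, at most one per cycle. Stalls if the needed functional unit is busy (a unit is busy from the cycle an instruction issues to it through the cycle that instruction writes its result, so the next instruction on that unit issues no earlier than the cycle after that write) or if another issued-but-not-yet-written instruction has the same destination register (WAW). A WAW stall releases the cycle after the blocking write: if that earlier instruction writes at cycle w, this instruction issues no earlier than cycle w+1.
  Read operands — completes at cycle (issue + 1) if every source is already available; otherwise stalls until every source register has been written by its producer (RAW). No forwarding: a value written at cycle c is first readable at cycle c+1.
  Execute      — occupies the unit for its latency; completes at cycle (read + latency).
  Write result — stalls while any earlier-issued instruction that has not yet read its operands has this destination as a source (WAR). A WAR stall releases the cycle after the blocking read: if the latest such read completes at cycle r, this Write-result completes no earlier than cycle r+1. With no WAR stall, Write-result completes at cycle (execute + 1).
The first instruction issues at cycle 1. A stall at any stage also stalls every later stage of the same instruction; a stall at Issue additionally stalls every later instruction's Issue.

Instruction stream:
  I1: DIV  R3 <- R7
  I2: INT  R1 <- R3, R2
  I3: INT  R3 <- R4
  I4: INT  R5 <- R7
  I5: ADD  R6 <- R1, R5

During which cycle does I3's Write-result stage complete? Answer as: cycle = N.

I1 -> (1, 2, 10, 11)
I2 -> (2, 12, 13, 14)  // RAW R3: wait I1 write@11
I3 -> (15, 16, 17, 18)  // struct: INT busy until I2 writes@14
I4 -> (19, 20, 21, 22)  // struct: INT busy until I3 writes@18
I5 -> (20, 23, 25, 26)  // RAW R5: wait I4 write@22

cycle = 18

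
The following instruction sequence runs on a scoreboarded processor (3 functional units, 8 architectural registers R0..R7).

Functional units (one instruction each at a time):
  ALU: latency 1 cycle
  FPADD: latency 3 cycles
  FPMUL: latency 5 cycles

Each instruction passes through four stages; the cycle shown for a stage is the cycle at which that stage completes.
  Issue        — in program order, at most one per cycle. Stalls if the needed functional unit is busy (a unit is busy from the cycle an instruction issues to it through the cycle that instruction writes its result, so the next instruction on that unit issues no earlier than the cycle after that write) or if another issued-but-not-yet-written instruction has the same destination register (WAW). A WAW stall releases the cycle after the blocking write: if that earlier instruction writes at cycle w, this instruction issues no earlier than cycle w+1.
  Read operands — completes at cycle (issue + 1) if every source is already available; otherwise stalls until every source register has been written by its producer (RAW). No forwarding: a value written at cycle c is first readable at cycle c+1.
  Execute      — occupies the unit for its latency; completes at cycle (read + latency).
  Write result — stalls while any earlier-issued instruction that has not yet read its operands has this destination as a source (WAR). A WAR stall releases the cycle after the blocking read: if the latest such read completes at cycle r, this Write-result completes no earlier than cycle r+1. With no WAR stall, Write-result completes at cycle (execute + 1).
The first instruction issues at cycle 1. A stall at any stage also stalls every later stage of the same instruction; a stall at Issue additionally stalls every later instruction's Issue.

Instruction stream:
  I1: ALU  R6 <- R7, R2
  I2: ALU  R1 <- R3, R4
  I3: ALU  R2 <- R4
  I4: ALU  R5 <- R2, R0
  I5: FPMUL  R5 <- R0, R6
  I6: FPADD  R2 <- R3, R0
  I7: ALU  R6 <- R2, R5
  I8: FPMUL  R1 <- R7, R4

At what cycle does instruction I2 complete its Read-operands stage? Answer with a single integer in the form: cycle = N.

cycle = 6

I1 -> (1, 2, 3, 4)
I2 -> (5, 6, 7, 8)  // struct: ALU busy until I1 writes@4
I3 -> (9, 10, 11, 12)  // struct: ALU busy until I2 writes@8
I4 -> (13, 14, 15, 16)  // struct: ALU busy until I3 writes@12
I5 -> (17, 18, 23, 24)  // WAW R5: wait I4 write@16
I6 -> (18, 19, 22, 23)
I7 -> (19, 25, 26, 27)  // RAW R5: wait I5 write@24
I8 -> (25, 26, 31, 32)  // struct: FPMUL busy until I5 writes@24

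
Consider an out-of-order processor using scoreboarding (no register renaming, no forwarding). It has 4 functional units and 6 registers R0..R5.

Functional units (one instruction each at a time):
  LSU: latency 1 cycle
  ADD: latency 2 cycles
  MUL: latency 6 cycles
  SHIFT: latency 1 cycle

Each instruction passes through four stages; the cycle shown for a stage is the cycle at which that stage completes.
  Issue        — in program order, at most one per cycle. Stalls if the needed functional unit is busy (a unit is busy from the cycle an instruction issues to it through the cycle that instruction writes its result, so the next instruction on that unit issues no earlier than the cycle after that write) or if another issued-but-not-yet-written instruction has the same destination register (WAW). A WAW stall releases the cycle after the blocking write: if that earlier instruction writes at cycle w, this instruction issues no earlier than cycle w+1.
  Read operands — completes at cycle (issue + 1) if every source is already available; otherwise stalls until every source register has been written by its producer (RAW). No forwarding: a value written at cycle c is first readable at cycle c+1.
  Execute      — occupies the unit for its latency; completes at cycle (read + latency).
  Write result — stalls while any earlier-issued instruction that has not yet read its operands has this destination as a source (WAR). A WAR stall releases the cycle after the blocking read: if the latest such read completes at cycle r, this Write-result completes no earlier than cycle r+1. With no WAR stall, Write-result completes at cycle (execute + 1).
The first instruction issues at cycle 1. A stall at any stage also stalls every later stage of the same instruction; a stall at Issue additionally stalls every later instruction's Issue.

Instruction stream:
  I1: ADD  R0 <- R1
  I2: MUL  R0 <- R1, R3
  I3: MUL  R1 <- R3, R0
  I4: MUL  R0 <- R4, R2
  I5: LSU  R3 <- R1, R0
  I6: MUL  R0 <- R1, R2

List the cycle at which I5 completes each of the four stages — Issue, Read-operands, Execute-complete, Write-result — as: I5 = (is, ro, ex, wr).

I5 = (25, 33, 34, 35)

cycle 1: I1→ADD
cycle 2: I1 RO
cycle 4: I1 EX
cycle 5: I1 WR R0
cycle 6: I2→MUL
cycle 7: I2 RO
cycle 13: I2 EX
cycle 14: I2 WR R0
cycle 15: I3→MUL
cycle 16: I3 RO
cycle 22: I3 EX
cycle 23: I3 WR R1
cycle 24: I4→MUL
cycle 25: I4 RO, I5→LSU
cycle 31: I4 EX
cycle 32: I4 WR R0
cycle 33: I5 RO, I6→MUL
cycle 34: I5 EX, I6 RO
cycle 35: I5 WR R3
cycle 40: I6 EX
cycle 41: I6 WR R0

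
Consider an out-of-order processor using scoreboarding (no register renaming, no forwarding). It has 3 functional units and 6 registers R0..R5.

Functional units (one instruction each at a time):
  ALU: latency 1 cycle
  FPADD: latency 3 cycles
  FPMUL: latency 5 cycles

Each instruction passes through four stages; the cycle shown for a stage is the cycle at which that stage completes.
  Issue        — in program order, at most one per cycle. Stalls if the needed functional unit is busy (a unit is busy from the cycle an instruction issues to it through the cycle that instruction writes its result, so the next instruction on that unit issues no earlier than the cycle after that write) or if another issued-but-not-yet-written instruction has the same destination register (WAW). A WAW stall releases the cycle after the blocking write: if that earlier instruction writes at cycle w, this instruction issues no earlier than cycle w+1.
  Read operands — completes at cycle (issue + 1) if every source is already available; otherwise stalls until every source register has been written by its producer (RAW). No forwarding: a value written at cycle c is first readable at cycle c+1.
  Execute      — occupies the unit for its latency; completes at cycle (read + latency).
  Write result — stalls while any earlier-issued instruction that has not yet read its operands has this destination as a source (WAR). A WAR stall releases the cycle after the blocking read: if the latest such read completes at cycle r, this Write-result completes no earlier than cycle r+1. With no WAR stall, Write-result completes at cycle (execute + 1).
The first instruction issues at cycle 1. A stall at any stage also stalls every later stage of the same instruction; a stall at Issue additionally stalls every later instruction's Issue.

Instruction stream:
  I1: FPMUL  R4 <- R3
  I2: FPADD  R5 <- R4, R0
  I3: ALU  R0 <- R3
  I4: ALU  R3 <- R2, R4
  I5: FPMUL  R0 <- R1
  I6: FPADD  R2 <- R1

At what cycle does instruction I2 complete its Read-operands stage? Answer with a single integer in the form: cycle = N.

cycle = 9

1) issue 1, read 2, done 7, write 8
2) issue 2, read 9, done 12, write 13  <RAW R4: wait I1 write@8>
3) issue 3, read 4, done 5, write 10  <WAR R0: wait I2 read@9>
4) issue 11, read 12, done 13, write 14  <struct: ALU busy until I3 writes@10>
5) issue 12, read 13, done 18, write 19
6) issue 14, read 15, done 18, write 19  <struct: FPADD busy until I2 writes@13>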